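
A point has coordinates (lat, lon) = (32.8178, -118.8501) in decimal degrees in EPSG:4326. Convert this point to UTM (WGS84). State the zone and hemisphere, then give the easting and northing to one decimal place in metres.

Longitude -118.8501° lies in the 6° band [-120°, -114°), giving zone 11; latitude is north of the equator, so 11N.
Zone 11 central meridian λ₀ = 6×11 − 183 = -117°; Δλ = -1.8501°.
Transverse Mercator on WGS84 with k₀ = 0.9996 gives E = 326804.501 m, N = 3632604.343 m.

Zone 11N: E 326804.5 m, N 3632604.3 m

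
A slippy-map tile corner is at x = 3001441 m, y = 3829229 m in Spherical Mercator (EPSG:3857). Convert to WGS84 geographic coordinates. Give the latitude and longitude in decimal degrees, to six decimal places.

lat 32.500797°, lon 26.962403°

R = 6378137 m. λ = x/R = 26.96240325°.
φ = 2·arctan(exp(y/R)) − 90° = 2·arctan(1.82279) − 90° = 32.50079674°.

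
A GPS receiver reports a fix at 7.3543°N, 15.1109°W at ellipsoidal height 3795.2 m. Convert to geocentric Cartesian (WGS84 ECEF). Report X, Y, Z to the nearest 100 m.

WGS84: a = 6378137 m, e² = 0.006694380; N(φ) = a/√(1−e²sin²φ) = 6378486.833 m.
X = (N+h)·cosφ·cosλ = 6110914.266 m; Y = (N+h)·cosφ·sinλ = -1650098.460 m; Z = (N(1−e²)+h)·sinφ = 811495.555 m.

X 6110900 m, Y -1650100 m, Z 811500 m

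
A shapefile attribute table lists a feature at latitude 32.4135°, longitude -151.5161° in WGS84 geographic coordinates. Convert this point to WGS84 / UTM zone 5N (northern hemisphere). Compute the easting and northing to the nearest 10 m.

Zone 5 central meridian λ₀ = 6×5 − 183 = -153°; Δλ = +1.4839°.
Transverse Mercator on WGS84 with k₀ = 0.9996 gives E = 639536.293 m, N = 3587239.236 m.

E 639540 m, N 3587240 m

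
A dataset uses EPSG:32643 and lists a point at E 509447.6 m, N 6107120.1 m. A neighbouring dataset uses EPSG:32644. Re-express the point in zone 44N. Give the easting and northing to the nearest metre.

UTM 43N → geographic: φ = 55.11069969°, λ = 75.14809945°.
UTM 44N (λ₀ = 81°) forward: E = 126918.723 m, N = 6122760.484 m.

E 126919 m, N 6122760 m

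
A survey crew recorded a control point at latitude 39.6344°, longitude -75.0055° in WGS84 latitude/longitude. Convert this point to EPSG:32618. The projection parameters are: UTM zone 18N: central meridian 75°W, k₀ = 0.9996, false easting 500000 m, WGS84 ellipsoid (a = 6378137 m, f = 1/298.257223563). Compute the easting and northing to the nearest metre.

E 499528 m, N 4387180 m

Zone 18 central meridian λ₀ = 6×18 − 183 = -75°; Δλ = -0.0055°.
Transverse Mercator on WGS84 with k₀ = 0.9996 gives E = 499528.027 m, N = 4387180.492 m.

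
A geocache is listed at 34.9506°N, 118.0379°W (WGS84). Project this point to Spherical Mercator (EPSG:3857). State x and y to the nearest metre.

Web Mercator is spherical with R = a = 6378137 m.
x = R·λ = 6378137 × -2.060149997 = -13139918.922 m.
y = R·ln tan(π/4 + φ/2) = 6378137 × 0.651784354 = 4157169.906 m.

x -13139919 m, y 4157170 m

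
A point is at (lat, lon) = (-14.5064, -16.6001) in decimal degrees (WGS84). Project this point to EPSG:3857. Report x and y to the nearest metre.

x -1847915 m, y -1632379 m

Web Mercator is spherical with R = a = 6378137 m.
x = R·λ = 6378137 × -0.289726401 = -1847914.679 m.
y = R·ln tan(π/4 + φ/2) = 6378137 × -0.255933568 = -1632379.362 m.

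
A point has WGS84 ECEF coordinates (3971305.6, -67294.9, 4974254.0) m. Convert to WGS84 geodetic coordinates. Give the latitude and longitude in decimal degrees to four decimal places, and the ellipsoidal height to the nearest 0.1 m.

λ = atan2(Y, X) = -0.97080033°; p = √(X²+Y²) = 3971875.7 m.
Bowring's method on WGS84 (a = 6378137 m, b = 6356752.314 m) gives φ = 51.58060018°, h = 400.906 m.

lat 51.5806°, lon -0.9708°, h 400.9 m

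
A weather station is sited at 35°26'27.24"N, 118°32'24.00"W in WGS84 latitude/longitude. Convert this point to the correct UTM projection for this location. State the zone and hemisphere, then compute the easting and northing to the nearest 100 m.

Zone 11N: E 360200 m, N 3923000 m

Longitude -118.5400° lies in the 6° band [-120°, -114°), giving zone 11; latitude is north of the equator, so 11N.
Zone 11 central meridian λ₀ = 6×11 − 183 = -117°; Δλ = -1.5400°.
Transverse Mercator on WGS84 with k₀ = 0.9996 gives E = 360224.836 m, N = 3923028.374 m.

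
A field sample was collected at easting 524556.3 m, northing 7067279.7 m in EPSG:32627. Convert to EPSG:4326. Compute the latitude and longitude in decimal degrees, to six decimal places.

Zone 27N: λ₀ = -21°, k₀ = 0.9996, false easting 500000 m.
Meridian distance M = (N − FN)/k₀ = 7070107.7 m.
Inverse transverse Mercator on WGS84 gives φ = 63.73229969°, λ = -20.502699501°.

lat 63.732300°, lon -20.502700°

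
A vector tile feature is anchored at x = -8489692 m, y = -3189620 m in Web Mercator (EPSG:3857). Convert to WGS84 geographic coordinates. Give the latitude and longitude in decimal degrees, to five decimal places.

R = 6378137 m. λ = x/R = -76.26420081°.
φ = 2·arctan(exp(y/R)) − 90° = 2·arctan(0.60648) − 90° = -27.52820179°.

lat -27.52820°, lon -76.26420°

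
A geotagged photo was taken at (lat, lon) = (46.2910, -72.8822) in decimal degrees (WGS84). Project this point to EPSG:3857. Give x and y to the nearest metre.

Web Mercator is spherical with R = a = 6378137 m.
x = R·λ = 6378137 × -1.272034356 = -8113209.392 m.
y = R·ln tan(π/4 + φ/2) = 6378137 × 0.913606189 = 5827105.438 m.

x -8113209 m, y 5827105 m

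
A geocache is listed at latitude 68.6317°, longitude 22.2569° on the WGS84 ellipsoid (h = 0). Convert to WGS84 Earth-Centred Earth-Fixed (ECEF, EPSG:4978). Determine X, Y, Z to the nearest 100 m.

X 2157100 m, Y 882800 m, Z 5917100 m

WGS84: a = 6378137 m, e² = 0.006694380; N(φ) = a/√(1−e²sin²φ) = 6396732.587 m.
X = (N+h)·cosφ·cosλ = 2157072.933 m; Y = (N+h)·cosφ·sinλ = 882785.101 m; Z = (N(1−e²)+h)·sinφ = 5917127.049 m.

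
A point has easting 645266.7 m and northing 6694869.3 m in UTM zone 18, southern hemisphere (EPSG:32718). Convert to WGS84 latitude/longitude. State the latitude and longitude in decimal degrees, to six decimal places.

Zone 18S: λ₀ = -75°, k₀ = 0.9996, false easting 500000 m, false northing 10000000 m.
Meridian distance M = (N − FN)/k₀ = -3306453.3 m.
Inverse transverse Mercator on WGS84 gives φ = -29.86820005°, λ = -73.49590048°.

lat -29.868200°, lon -73.495900°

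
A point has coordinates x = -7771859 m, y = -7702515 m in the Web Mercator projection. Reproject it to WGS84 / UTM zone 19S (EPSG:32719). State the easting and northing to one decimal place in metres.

E 450067.3 m, N 3713807.2 m

Web Mercator inverse (R = 6378137 m) → φ = -56.71710077°, λ = -69.81579726°.
UTM 19S forward: E = 450067.289 m, N = 3713807.204 m.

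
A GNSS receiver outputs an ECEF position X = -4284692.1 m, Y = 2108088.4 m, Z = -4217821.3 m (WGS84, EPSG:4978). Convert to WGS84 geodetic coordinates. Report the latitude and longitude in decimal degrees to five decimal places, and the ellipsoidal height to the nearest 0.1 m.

lat -41.64430°, lon 153.80260°, h 2496.8 m

λ = atan2(Y, X) = 153.80259984°; p = √(X²+Y²) = 4775209.2 m.
Bowring's method on WGS84 (a = 6378137 m, b = 6356752.314 m) gives φ = -41.64429996°, h = 2496.838 m.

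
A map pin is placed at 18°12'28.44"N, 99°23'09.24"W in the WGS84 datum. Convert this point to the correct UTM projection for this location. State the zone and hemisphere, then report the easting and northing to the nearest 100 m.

Longitude -99.3859° lies in the 6° band [-102°, -96°), giving zone 14; latitude is north of the equator, so 14N.
Zone 14 central meridian λ₀ = 6×14 − 183 = -99°; Δλ = -0.3859°.
Transverse Mercator on WGS84 with k₀ = 0.9996 gives E = 459195.505 m, N = 2013229.976 m.

Zone 14N: E 459200 m, N 2013200 m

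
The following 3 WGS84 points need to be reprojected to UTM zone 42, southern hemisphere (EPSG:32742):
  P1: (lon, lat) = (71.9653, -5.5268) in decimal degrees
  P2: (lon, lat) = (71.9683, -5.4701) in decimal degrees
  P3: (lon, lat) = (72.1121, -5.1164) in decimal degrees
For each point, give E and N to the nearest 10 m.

UTM zone 42S: λ₀ = 69°, k₀ = 0.9996.
P1 (-5.5268°, 71.9653°) → (828584.895, 9388284.077) m.
P2 (-5.4701°, 71.9683°) → (828948.802, 9394558.369) m.
P3 (-5.1164°, 72.1121°) → (845096.349, 9433632.571) m.

P1: E 828580 m, N 9388280 m; P2: E 828950 m, N 9394560 m; P3: E 845100 m, N 9433630 m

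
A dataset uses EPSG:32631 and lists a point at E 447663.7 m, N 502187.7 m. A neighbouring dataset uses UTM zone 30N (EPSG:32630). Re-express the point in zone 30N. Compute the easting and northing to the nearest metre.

E 1114178 m, N 504523 m

UTM 31N → geographic: φ = 4.54319973°, λ = 2.52819960°.
UTM 30N (λ₀ = -3°) forward: E = 1114178.262 m, N = 504523.155 m.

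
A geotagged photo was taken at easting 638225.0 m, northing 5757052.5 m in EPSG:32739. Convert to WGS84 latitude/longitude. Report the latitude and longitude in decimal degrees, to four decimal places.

lat -38.3240°, lon 52.5813°

Zone 39S: λ₀ = 51°, k₀ = 0.9996, false easting 500000 m, false northing 10000000 m.
Meridian distance M = (N − FN)/k₀ = -4244645.4 m.
Inverse transverse Mercator on WGS84 gives φ = -38.32400030°, λ = 52.58130041°.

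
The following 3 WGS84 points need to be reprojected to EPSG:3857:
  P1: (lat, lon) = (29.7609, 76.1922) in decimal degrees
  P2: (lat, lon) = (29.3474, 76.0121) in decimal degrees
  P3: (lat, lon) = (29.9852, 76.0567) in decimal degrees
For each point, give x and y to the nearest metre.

P1: x 8481677 m, y 3472853 m; P2: x 8461628 m, y 3419937 m; P3: x 8466593 m, y 3501648 m

Web Mercator: x = R·λ, y = R·ln tan(π/4+φ/2), R = 6378137 m.
P1 (29.7609°, 76.1922°) → (8481676.906, 3472852.644) m.
P2 (29.3474°, 76.0121°) → (8461628.266, 3419937.013) m.
P3 (29.9852°, 76.0567°) → (8466593.115, 3501647.583) m.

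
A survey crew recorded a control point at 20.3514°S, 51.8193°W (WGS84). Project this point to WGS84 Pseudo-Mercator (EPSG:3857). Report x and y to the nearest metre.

x -5768498 m, y -2314706 m

Web Mercator is spherical with R = a = 6378137 m.
x = R·λ = 6378137 × -0.904417401 = -5768498.089 m.
y = R·ln tan(π/4 + φ/2) = 6378137 × -0.362912536 = -2314705.874 m.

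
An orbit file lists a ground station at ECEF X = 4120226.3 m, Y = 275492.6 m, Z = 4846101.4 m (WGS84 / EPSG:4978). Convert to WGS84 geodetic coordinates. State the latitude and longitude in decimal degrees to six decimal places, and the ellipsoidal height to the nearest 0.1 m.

λ = atan2(Y, X) = 3.82530041°; p = √(X²+Y²) = 4129426.2 m.
Bowring's method on WGS84 (a = 6378137 m, b = 6356752.314 m) gives φ = 49.75510025°, h = 1134.624 m.

lat 49.755100°, lon 3.825300°, h 1134.6 m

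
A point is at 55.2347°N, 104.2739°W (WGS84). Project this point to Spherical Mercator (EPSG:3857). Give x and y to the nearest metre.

x -11607717 m, y 7407550 m

Web Mercator is spherical with R = a = 6378137 m.
x = R·λ = 6378137 × -1.819922879 = -11607717.451 m.
y = R·ln tan(π/4 + φ/2) = 6378137 × 1.161397205 = 7407550.485 m.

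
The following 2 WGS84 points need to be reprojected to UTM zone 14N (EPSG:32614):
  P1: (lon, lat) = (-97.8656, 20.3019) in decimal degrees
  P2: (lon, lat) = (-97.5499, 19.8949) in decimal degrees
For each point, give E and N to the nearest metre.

UTM zone 14N: λ₀ = -99°, k₀ = 0.9996.
P1 (20.3019°, -97.8656°) → (618442.216, 2245296.997) m.
P2 (19.8949°, -97.5499°) → (651800.999, 2200504.805) m.

P1: E 618442 m, N 2245297 m; P2: E 651801 m, N 2200505 m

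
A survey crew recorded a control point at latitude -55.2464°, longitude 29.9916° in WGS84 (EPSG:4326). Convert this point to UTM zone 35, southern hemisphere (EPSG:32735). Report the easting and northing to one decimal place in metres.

E 690163.5 m, N 3873708.4 m

Zone 35 central meridian λ₀ = 6×35 − 183 = 27°; Δλ = +2.9916°.
Transverse Mercator on WGS84 with k₀ = 0.9996 gives E = 690163.512 m, N = 3873708.428 m.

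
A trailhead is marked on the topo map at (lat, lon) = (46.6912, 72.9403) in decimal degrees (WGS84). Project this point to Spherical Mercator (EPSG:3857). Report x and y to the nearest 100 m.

Web Mercator is spherical with R = a = 6378137 m.
x = R·λ = 6378137 × 1.273048392 = 8119677.054 m.
y = R·ln tan(π/4 + φ/2) = 6378137 × 0.923751702 = 5891814.910 m.

x 8119700 m, y 5891800 m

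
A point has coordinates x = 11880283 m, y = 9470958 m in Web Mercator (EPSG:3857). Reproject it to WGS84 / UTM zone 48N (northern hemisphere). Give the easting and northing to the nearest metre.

E 582811 m, N 7150869 m

Web Mercator inverse (R = 6378137 m) → φ = 64.47319815°, λ = 106.72239799°.
UTM 48N forward: E = 582810.771 m, N = 7150868.982 m.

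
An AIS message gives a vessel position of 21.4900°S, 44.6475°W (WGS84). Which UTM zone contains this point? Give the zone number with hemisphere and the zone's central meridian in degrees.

Zone 23S, central meridian -45°

UTM zone = ⌊(λ + 180)/6⌋ + 1; -44.6475° ∈ [-48°, -42°) → zone 23.
Hemisphere: S (φ < 0).
Central meridian λ₀ = 6×23 − 183 = -45°.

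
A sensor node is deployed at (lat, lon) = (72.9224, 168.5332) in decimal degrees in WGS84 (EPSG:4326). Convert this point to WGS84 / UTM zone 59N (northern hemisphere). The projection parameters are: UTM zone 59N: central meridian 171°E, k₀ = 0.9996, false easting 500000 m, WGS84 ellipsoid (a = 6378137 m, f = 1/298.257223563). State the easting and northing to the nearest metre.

Zone 59 central meridian λ₀ = 6×59 − 183 = 171°; Δλ = -2.4668°.
Transverse Mercator on WGS84 with k₀ = 0.9996 gives E = 419163.530 m, N = 8093487.060 m.

E 419164 m, N 8093487 m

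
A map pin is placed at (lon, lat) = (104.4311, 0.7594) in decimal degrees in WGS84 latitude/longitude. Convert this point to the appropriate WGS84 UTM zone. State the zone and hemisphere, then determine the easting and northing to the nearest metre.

Longitude 104.4311° lies in the 6° band [102°, 108°), giving zone 48; latitude is north of the equator, so 48N.
Zone 48 central meridian λ₀ = 6×48 − 183 = 105°; Δλ = -0.5689°.
Transverse Mercator on WGS84 with k₀ = 0.9996 gives E = 436700.150 m, N = 83940.732 m.

Zone 48N: E 436700 m, N 83941 m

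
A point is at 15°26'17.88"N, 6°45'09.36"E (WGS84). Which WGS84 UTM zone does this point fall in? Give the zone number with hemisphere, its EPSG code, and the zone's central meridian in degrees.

UTM zone = ⌊(λ + 180)/6⌋ + 1; 6.7526° ∈ [6°, 12°) → zone 32.
Hemisphere: N (φ ≥ 0).
Central meridian λ₀ = 6×32 − 183 = 9°.
EPSG code: 32632.

Zone 32N (EPSG:32632), central meridian 9°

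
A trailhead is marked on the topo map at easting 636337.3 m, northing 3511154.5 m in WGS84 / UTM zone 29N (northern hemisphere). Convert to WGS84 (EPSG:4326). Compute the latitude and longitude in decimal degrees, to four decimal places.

lat 31.7277°, lon -7.5609°

Zone 29N: λ₀ = -9°, k₀ = 0.9996, false easting 500000 m.
Meridian distance M = (N − FN)/k₀ = 3512559.5 m.
Inverse transverse Mercator on WGS84 gives φ = 31.72770026°, λ = -7.56090034°.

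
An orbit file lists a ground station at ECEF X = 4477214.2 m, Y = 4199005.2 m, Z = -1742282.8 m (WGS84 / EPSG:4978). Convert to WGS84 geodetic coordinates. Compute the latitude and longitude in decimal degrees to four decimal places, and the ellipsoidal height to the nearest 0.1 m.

λ = atan2(Y, X) = 43.16340034°; p = √(X²+Y²) = 6138166.8 m.
Bowring's method on WGS84 (a = 6378137 m, b = 6356752.314 m) gives φ = -15.94759955°, h = 4110.710 m.

lat -15.9476°, lon 43.1634°, h 4110.7 m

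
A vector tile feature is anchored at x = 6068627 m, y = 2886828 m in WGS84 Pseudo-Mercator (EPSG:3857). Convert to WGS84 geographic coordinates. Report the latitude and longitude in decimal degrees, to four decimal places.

R = 6378137 m. λ = x/R = 54.51540388°.
φ = 2·arctan(exp(y/R)) − 90° = 2·arctan(1.57242) − 90° = 25.09020215°.

lat 25.0902°, lon 54.5154°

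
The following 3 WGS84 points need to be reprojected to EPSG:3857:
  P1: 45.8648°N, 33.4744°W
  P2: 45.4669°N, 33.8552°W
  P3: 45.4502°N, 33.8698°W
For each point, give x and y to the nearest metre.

P1: x -3726353 m, y 5758710 m; P2: x -3768744 m, y 5695327 m; P3: x -3770369 m, y 5692677 m

Web Mercator: x = R·λ, y = R·ln tan(π/4+φ/2), R = 6378137 m.
P1 (45.8648°, -33.4744°) → (-3726353.163, 5758709.733) m.
P2 (45.4669°, -33.8552°) → (-3768743.625, 5695327.284) m.
P3 (45.4502°, -33.8698°) → (-3770368.889, 5692676.914) m.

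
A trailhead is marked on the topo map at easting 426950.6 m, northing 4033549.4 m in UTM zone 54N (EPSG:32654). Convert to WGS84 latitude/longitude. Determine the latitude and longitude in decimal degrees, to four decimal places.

Zone 54N: λ₀ = 141°, k₀ = 0.9996, false easting 500000 m.
Meridian distance M = (N − FN)/k₀ = 4035163.5 m.
Inverse transverse Mercator on WGS84 gives φ = 36.44439980°, λ = 140.18489980°.

lat 36.4444°, lon 140.1849°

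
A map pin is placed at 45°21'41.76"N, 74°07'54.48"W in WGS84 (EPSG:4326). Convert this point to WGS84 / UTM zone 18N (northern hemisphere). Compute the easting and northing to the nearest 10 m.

E 568000 m, N 5023490 m

Zone 18 central meridian λ₀ = 6×18 − 183 = -75°; Δλ = +0.8682°.
Transverse Mercator on WGS84 with k₀ = 0.9996 gives E = 567995.640 m, N = 5023487.438 m.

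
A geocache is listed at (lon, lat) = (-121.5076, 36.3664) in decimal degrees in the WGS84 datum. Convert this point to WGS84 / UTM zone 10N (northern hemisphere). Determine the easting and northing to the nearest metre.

E 633886 m, N 4025623 m

Zone 10 central meridian λ₀ = 6×10 − 183 = -123°; Δλ = +1.4924°.
Transverse Mercator on WGS84 with k₀ = 0.9996 gives E = 633886.052 m, N = 4025622.862 m.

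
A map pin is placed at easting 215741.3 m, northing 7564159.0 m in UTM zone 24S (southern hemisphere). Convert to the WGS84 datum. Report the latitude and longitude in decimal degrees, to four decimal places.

lat -22.0041°, lon -41.7532°

Zone 24S: λ₀ = -39°, k₀ = 0.9996, false easting 500000 m, false northing 10000000 m.
Meridian distance M = (N − FN)/k₀ = -2436815.7 m.
Inverse transverse Mercator on WGS84 gives φ = -22.00409986°, λ = -41.75320017°.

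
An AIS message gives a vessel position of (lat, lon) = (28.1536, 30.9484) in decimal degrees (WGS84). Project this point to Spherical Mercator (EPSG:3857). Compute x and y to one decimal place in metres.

x 3445160.1 m, y 3268353.1 m

Web Mercator is spherical with R = a = 6378137 m.
x = R·λ = 6378137 × 0.540151478 = 3445160.129 m.
y = R·ln tan(π/4 + φ/2) = 6378137 × 0.512430679 = 3268353.074 m.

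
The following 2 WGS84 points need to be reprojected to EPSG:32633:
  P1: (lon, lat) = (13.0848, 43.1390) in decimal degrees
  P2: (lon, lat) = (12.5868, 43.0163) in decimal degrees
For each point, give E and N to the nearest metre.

UTM zone 33N: λ₀ = 15°, k₀ = 0.9996.
P1 (43.1390°, 13.0848°) → (344245.619, 4778031.010) m.
P2 (43.0163°, 12.5868°) → (303351.929, 4765450.936) m.

P1: E 344246 m, N 4778031 m; P2: E 303352 m, N 4765451 m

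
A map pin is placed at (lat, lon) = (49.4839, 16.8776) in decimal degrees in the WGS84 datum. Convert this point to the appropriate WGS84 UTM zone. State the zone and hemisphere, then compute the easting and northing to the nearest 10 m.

Longitude 16.8776° lies in the 6° band [12°, 18°), giving zone 33; latitude is north of the equator, so 33N.
Zone 33 central meridian λ₀ = 6×33 − 183 = 15°; Δλ = +1.8776°.
Transverse Mercator on WGS84 with k₀ = 0.9996 gives E = 635993.302 m, N = 5482945.178 m.

Zone 33N: E 635990 m, N 5482950 m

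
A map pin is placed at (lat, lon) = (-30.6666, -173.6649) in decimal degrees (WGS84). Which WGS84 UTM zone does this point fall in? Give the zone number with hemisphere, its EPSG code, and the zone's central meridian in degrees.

UTM zone = ⌊(λ + 180)/6⌋ + 1; -173.6649° ∈ [-174°, -168°) → zone 2.
Hemisphere: S (φ < 0).
Central meridian λ₀ = 6×2 − 183 = -171°.
EPSG code: 32702.

Zone 2S (EPSG:32702), central meridian -171°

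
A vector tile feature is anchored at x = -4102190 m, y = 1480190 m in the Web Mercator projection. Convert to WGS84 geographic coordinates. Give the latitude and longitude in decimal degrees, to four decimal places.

R = 6378137 m. λ = x/R = -36.85059975°.
φ = 2·arctan(exp(y/R)) − 90° = 2·arctan(1.26121) − 90° = 13.17899988°.

lat 13.1790°, lon -36.8506°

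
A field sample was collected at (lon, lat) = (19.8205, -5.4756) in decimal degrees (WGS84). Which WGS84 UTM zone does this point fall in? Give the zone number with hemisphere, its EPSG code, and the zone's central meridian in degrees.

UTM zone = ⌊(λ + 180)/6⌋ + 1; 19.8205° ∈ [18°, 24°) → zone 34.
Hemisphere: S (φ < 0).
Central meridian λ₀ = 6×34 − 183 = 21°.
EPSG code: 32734.

Zone 34S (EPSG:32734), central meridian 21°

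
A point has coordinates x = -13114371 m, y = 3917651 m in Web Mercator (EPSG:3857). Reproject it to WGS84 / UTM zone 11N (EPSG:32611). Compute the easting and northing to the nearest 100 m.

Web Mercator inverse (R = 6378137 m) → φ = 33.16819969°, λ = -117.80839911°.
UTM 11N forward: E = 424625.326 m, N = 3670224.755 m.

E 424600 m, N 3670200 m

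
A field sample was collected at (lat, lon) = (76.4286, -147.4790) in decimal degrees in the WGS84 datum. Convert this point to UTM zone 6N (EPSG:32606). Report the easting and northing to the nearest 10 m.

E 487450 m, N 8483060 m

Zone 6 central meridian λ₀ = 6×6 − 183 = -147°; Δλ = -0.4790°.
Transverse Mercator on WGS84 with k₀ = 0.9996 gives E = 487453.002 m, N = 8483061.785 m.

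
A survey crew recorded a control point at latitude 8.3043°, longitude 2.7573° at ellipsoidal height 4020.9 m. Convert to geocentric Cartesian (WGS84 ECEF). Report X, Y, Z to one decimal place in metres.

X 6308369.5 m, Y 303818.3 m, Z 915675.1 m

WGS84: a = 6378137 m, e² = 0.006694380; N(φ) = a/√(1−e²sin²φ) = 6378582.387 m.
X = (N+h)·cosφ·cosλ = 6308369.506 m; Y = (N+h)·cosφ·sinλ = 303818.319 m; Z = (N(1−e²)+h)·sinφ = 915675.077 m.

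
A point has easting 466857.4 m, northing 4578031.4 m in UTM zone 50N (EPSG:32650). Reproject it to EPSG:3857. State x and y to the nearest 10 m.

x 12980280 m, y 5064560 m

Unproject from UTM 50N (λ₀ = 117°) → φ = 41.35309976°, λ = 116.60380001°.
Web Mercator (R = 6378137 m): x = 12980275.642 m, y = 5064564.137 m.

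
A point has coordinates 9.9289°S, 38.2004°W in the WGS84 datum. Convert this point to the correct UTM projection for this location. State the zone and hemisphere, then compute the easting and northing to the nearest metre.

Zone 24S: E 587654 m, N 8902343 m

Longitude -38.2004° lies in the 6° band [-42°, -36°), giving zone 24; latitude is south of the equator, so 24S.
Zone 24 central meridian λ₀ = 6×24 − 183 = -39°; Δλ = +0.7996°.
Transverse Mercator on WGS84 with k₀ = 0.9996 gives E = 587654.246 m, N = 8902343.091 m.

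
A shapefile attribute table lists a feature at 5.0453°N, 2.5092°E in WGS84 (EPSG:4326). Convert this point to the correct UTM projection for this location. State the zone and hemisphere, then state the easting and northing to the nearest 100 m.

Longitude 2.5092° lies in the 6° band [0°, 6°), giving zone 31; latitude is north of the equator, so 31N.
Zone 31 central meridian λ₀ = 6×31 − 183 = 3°; Δλ = -0.4908°.
Transverse Mercator on WGS84 with k₀ = 0.9996 gives E = 445595.782 m, N = 557692.186 m.

Zone 31N: E 445600 m, N 557700 m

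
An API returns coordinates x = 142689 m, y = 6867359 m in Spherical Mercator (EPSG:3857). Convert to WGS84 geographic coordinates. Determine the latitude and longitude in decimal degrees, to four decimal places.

lat 52.3703°, lon 1.2818°

R = 6378137 m. λ = x/R = 1.28179710°.
φ = 2·arctan(exp(y/R)) − 90° = 2·arctan(2.93499) − 90° = 52.37029789°.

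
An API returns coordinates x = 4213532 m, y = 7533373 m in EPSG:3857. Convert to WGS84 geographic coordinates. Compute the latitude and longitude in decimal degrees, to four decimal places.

R = 6378137 m. λ = x/R = 37.85080196°.
φ = 2·arctan(exp(y/R)) − 90° = 2·arctan(3.25804) − 90° = 55.87399798°.

lat 55.8740°, lon 37.8508°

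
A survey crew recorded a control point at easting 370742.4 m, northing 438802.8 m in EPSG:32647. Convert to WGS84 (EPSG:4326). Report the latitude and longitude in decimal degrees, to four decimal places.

lat 3.9691°, lon 97.8357°

Zone 47N: λ₀ = 99°, k₀ = 0.9996, false easting 500000 m.
Meridian distance M = (N − FN)/k₀ = 438978.4 m.
Inverse transverse Mercator on WGS84 gives φ = 3.96910035°, λ = 97.83570038°.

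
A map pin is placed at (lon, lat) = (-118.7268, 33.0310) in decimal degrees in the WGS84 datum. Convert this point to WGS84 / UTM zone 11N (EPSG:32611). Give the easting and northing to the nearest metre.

E 338736 m, N 3656048 m

Zone 11 central meridian λ₀ = 6×11 − 183 = -117°; Δλ = -1.7268°.
Transverse Mercator on WGS84 with k₀ = 0.9996 gives E = 338735.989 m, N = 3656048.497 m.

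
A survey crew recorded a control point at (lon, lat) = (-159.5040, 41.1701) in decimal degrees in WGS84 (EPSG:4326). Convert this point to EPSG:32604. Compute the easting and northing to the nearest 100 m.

Zone 4 central meridian λ₀ = 6×4 − 183 = -159°; Δλ = -0.5040°.
Transverse Mercator on WGS84 with k₀ = 0.9996 gives E = 457721.914 m, N = 4557762.466 m.

E 457700 m, N 4557800 m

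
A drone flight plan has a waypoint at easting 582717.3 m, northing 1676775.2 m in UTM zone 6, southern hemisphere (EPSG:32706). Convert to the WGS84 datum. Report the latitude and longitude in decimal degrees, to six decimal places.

Zone 6S: λ₀ = -147°, k₀ = 0.9996, false easting 500000 m, false northing 10000000 m.
Meridian distance M = (N − FN)/k₀ = -8326555.4 m.
Inverse transverse Mercator on WGS84 gives φ = -74.97869969°, λ = -144.13979964°.

lat -74.978700°, lon -144.139800°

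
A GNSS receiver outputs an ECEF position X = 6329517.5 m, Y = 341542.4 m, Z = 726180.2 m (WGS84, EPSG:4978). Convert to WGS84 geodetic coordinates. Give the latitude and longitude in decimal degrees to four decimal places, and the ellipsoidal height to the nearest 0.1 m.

λ = atan2(Y, X) = 3.08869959°; p = √(X²+Y²) = 6338725.7 m.
Bowring's method on WGS84 (a = 6378137 m, b = 6356752.314 m) gives φ = 6.57909970°, h = 2327.980 m.

lat 6.5791°, lon 3.0887°, h 2328.0 m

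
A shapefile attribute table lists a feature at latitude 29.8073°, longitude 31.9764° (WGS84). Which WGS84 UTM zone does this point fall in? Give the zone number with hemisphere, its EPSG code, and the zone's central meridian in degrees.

UTM zone = ⌊(λ + 180)/6⌋ + 1; 31.9764° ∈ [30°, 36°) → zone 36.
Hemisphere: N (φ ≥ 0).
Central meridian λ₀ = 6×36 − 183 = 33°.
EPSG code: 32636.

Zone 36N (EPSG:32636), central meridian 33°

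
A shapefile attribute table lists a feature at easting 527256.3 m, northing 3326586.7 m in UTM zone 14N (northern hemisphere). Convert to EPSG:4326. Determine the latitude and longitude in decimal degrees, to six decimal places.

lat 30.070100°, lon -98.717200°

Zone 14N: λ₀ = -99°, k₀ = 0.9996, false easting 500000 m.
Meridian distance M = (N − FN)/k₀ = 3327917.9 m.
Inverse transverse Mercator on WGS84 gives φ = 30.07009958°, λ = -98.71719970°.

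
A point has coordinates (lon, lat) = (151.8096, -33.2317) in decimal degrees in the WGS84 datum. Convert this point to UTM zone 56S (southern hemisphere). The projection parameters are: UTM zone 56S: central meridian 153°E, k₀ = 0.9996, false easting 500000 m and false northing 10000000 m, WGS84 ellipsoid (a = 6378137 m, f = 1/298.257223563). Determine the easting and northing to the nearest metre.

E 389086 m, N 6322395 m

Zone 56 central meridian λ₀ = 6×56 − 183 = 153°; Δλ = -1.1904°.
Transverse Mercator on WGS84 with k₀ = 0.9996 gives E = 389086.146 m, N = 6322394.806 m.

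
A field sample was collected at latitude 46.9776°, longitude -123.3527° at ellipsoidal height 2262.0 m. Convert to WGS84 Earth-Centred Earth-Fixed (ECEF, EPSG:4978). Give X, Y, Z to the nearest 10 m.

WGS84: a = 6378137 m, e² = 0.006694380; N(φ) = a/√(1−e²sin²φ) = 6389578.414 m.
X = (N+h)·cosφ·cosλ = -2397668.639 m; Y = (N+h)·cosφ·sinλ = -3642795.506 m; Z = (N(1−e²)+h)·sinφ = 4641719.824 m.

X -2397670 m, Y -3642800 m, Z 4641720 m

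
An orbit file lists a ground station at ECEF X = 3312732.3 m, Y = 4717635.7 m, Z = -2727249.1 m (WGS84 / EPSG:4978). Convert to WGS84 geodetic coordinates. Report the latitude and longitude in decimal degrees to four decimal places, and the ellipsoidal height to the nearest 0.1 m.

lat -25.4681°, lon 54.9234°, h 2950.2 m

λ = atan2(Y, X) = 54.92340018°; p = √(X²+Y²) = 5764571.3 m.
Bowring's method on WGS84 (a = 6378137 m, b = 6356752.314 m) gives φ = -25.46809999°, h = 2950.199 m.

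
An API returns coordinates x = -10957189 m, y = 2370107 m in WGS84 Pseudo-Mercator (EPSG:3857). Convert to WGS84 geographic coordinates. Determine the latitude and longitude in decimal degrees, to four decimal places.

R = 6378137 m. λ = x/R = -98.43010350°.
φ = 2·arctan(exp(y/R)) − 90° = 2·arctan(1.45005) − 90° = 20.81730126°.

lat 20.8173°, lon -98.4301°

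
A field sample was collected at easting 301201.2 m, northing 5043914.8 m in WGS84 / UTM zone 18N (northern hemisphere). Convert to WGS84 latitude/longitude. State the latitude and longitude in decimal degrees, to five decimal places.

Zone 18N: λ₀ = -75°, k₀ = 0.9996, false easting 500000 m.
Meridian distance M = (N − FN)/k₀ = 5045933.2 m.
Inverse transverse Mercator on WGS84 gives φ = 45.52040022°, λ = -77.54549950°.

lat 45.52040°, lon -77.54550°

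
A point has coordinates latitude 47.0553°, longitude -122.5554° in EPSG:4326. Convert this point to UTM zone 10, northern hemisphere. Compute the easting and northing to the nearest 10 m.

E 533770 m, N 5211410 m

Zone 10 central meridian λ₀ = 6×10 − 183 = -123°; Δλ = +0.4446°.
Transverse Mercator on WGS84 with k₀ = 0.9996 gives E = 533766.056 m, N = 5211405.329 m.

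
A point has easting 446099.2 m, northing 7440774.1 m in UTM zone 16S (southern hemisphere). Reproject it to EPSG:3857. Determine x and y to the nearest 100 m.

Unproject from UTM 16S (λ₀ = -87°) → φ = -23.14100009°, λ = -87.52649955°.
Web Mercator (R = 6378137 m): x = -9743405.361 m, y = -2649079.143 m.

x -9743400 m, y -2649100 m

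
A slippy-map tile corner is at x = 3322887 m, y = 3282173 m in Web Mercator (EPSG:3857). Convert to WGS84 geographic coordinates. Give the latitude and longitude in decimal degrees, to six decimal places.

lat 28.263002°, lon 29.850002°

R = 6378137 m. λ = x/R = 29.85000180°.
φ = 2·arctan(exp(y/R)) − 90° = 2·arctan(1.67296) − 90° = 28.26300222°.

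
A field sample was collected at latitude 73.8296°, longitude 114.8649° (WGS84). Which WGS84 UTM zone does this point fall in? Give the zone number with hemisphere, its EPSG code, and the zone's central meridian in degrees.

Zone 50N (EPSG:32650), central meridian 117°

UTM zone = ⌊(λ + 180)/6⌋ + 1; 114.8649° ∈ [114°, 120°) → zone 50.
Hemisphere: N (φ ≥ 0).
Central meridian λ₀ = 6×50 − 183 = 117°.
EPSG code: 32650.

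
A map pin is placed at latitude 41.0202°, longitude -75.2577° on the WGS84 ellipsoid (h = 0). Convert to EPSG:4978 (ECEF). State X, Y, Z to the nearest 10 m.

X 1226330 m, Y -4660470 m, Z 4164120 m

WGS84: a = 6378137 m, e² = 0.006694380; N(φ) = a/√(1−e²sin²φ) = 6387353.217 m.
X = (N+h)·cosφ·cosλ = 1226330.770 m; Y = (N+h)·cosφ·sinλ = -4660474.292 m; Z = (N(1−e²)+h)·sinφ = 4164115.976 m.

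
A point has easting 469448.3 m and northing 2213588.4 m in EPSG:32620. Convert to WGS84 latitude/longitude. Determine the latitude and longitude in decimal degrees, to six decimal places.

Zone 20N: λ₀ = -63°, k₀ = 0.9996, false easting 500000 m.
Meridian distance M = (N − FN)/k₀ = 2214474.2 m.
Inverse transverse Mercator on WGS84 gives φ = 20.01880020°, λ = -63.29210038°.

lat 20.018800°, lon -63.292100°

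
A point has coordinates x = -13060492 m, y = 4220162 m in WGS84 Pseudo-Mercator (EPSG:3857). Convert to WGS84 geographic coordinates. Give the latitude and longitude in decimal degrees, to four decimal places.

R = 6378137 m. λ = x/R = -117.32439582°.
φ = 2·arctan(exp(y/R)) − 90° = 2·arctan(1.93801) − 90° = 35.41309664°.

lat 35.4131°, lon -117.3244°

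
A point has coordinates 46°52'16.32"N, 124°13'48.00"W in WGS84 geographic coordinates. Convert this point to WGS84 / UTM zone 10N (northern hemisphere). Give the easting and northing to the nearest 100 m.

E 406300 m, N 5191600 m

Zone 10 central meridian λ₀ = 6×10 − 183 = -123°; Δλ = -1.2300°.
Transverse Mercator on WGS84 with k₀ = 0.9996 gives E = 406264.519 m, N = 5191585.546 m.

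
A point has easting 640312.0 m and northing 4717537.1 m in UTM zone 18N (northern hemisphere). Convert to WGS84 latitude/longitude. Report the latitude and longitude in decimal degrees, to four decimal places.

lat 42.5975°, lon -73.2897°

Zone 18N: λ₀ = -75°, k₀ = 0.9996, false easting 500000 m.
Meridian distance M = (N − FN)/k₀ = 4719424.9 m.
Inverse transverse Mercator on WGS84 gives φ = 42.59750011°, λ = -73.28969983°.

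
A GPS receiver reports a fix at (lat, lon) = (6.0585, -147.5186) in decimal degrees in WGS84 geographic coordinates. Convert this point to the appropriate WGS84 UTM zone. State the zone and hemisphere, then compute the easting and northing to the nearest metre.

Longitude -147.5186° lies in the 6° band [-150°, -144°), giving zone 6; latitude is north of the equator, so 6N.
Zone 6 central meridian λ₀ = 6×6 − 183 = -147°; Δλ = -0.5186°.
Transverse Mercator on WGS84 with k₀ = 0.9996 gives E = 442612.208 m, N = 669698.704 m.

Zone 6N: E 442612 m, N 669699 m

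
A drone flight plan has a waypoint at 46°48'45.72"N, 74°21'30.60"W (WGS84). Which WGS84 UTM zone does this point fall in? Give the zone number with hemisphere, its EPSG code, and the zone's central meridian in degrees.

Zone 18N (EPSG:32618), central meridian -75°

UTM zone = ⌊(λ + 180)/6⌋ + 1; -74.3585° ∈ [-78°, -72°) → zone 18.
Hemisphere: N (φ ≥ 0).
Central meridian λ₀ = 6×18 − 183 = -75°.
EPSG code: 32618.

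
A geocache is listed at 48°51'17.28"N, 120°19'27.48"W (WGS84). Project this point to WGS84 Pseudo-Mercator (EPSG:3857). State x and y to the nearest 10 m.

Web Mercator is spherical with R = a = 6378137 m.
x = R·λ = 6378137 × -2.100055205 = -13394439.806 m.
y = R·ln tan(π/4 + φ/2) = 6378137 × 0.979950699 = 6250259.809 m.

x -13394440 m, y 6250260 m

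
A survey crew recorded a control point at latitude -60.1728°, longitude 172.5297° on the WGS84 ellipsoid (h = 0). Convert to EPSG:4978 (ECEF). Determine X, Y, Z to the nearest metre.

WGS84: a = 6378137 m, e² = 0.006694380; N(φ) = a/√(1−e²sin²φ) = 6394265.259 m.
X = (N+h)·cosφ·cosλ = -3153422.972 m; Y = (N+h)·cosφ·sinλ = 413493.175 m; Z = (N(1−e²)+h)·sinφ = -5510078.125 m.

X -3153423 m, Y 413493 m, Z -5510078 m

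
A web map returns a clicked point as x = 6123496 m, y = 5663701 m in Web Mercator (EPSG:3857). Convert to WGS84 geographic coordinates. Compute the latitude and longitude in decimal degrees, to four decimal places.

lat 45.2673°, lon 55.0083°

R = 6378137 m. λ = x/R = 55.00830049°.
φ = 2·arctan(exp(y/R)) − 90° = 2·arctan(2.43023) − 90° = 45.26729988°.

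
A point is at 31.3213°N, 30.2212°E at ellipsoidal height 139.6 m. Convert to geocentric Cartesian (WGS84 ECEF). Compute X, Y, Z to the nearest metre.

WGS84: a = 6378137 m, e² = 0.006694380; N(φ) = a/√(1−e²sin²φ) = 6383913.940 m.
X = (N+h)·cosφ·cosλ = 4712460.724 m; Y = (N+h)·cosφ·sinλ = 2745052.442 m; Z = (N(1−e²)+h)·sinφ = 3296449.565 m.

X 4712461 m, Y 2745052 m, Z 3296450 m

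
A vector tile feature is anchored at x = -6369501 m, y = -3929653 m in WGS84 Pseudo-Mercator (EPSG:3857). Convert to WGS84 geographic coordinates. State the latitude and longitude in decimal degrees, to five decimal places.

lat -33.25840°, lon -57.21820°

R = 6378137 m. λ = x/R = -57.21820101°.
φ = 2·arctan(exp(y/R)) − 90° = 2·arctan(0.54004) − 90° = -33.25840238°.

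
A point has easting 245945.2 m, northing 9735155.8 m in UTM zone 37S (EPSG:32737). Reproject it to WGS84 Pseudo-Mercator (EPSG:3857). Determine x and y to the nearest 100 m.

Unproject from UTM 37S (λ₀ = 39°) → φ = -2.39419955°, λ = 36.71549974°.
Web Mercator (R = 6378137 m): x = 4087150.735 m, y = -266598.672 m.

x 4087200 m, y -266600 m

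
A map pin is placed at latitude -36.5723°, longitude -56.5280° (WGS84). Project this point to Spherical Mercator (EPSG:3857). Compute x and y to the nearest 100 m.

x -6292700 m, y -4379700 m

Web Mercator is spherical with R = a = 6378137 m.
x = R·λ = 6378137 × -0.986599720 = -6292668.176 m.
y = R·ln tan(π/4 + φ/2) = 6378137 × -0.686667191 = -4379657.420 m.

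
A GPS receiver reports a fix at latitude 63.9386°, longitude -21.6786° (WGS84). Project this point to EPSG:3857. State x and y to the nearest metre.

Web Mercator is spherical with R = a = 6378137 m.
x = R·λ = 6378137 × -0.378362947 = -2413250.713 m.
y = R·ln tan(π/4 + φ/2) = 6378137 × 1.463466436 = 9334189.426 m.

x -2413251 m, y 9334189 m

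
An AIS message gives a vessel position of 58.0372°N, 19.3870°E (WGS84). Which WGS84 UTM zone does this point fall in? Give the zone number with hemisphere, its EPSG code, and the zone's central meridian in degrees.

UTM zone = ⌊(λ + 180)/6⌋ + 1; 19.3870° ∈ [18°, 24°) → zone 34.
Hemisphere: N (φ ≥ 0).
Central meridian λ₀ = 6×34 − 183 = 21°.
EPSG code: 32634.

Zone 34N (EPSG:32634), central meridian 21°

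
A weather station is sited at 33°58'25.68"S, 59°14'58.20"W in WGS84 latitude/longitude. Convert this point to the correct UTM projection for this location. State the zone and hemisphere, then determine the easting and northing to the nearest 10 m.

Longitude -59.2495° lies in the 6° band [-60°, -54°), giving zone 21; latitude is south of the equator, so 21S.
Zone 21 central meridian λ₀ = 6×21 − 183 = -57°; Δλ = -2.2495°.
Transverse Mercator on WGS84 with k₀ = 0.9996 gives E = 292179.587 m, N = 6238468.560 m.

Zone 21S: E 292180 m, N 6238470 m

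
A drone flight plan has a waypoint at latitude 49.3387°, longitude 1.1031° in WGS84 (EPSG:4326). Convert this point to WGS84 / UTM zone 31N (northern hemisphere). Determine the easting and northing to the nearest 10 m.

E 362200 m, N 5466840 m

Zone 31 central meridian λ₀ = 6×31 − 183 = 3°; Δλ = -1.8969°.
Transverse Mercator on WGS84 with k₀ = 0.9996 gives E = 362202.932 m, N = 5466839.191 m.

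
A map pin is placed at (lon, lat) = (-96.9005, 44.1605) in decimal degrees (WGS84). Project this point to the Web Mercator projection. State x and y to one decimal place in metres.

x -10786914.3 m, y 5490313.6 m

Web Mercator is spherical with R = a = 6378137 m.
x = R·λ = 6378137 × -1.691232772 = -10786914.318 m.
y = R·ln tan(π/4 + φ/2) = 6378137 × 0.860802083 = 5490313.616 m.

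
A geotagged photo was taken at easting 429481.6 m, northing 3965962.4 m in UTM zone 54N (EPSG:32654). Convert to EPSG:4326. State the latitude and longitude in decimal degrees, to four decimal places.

lat 35.8353°, lon 140.2192°

Zone 54N: λ₀ = 141°, k₀ = 0.9996, false easting 500000 m.
Meridian distance M = (N − FN)/k₀ = 3967549.4 m.
Inverse transverse Mercator on WGS84 gives φ = 35.83530012°, λ = 140.21919971°.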